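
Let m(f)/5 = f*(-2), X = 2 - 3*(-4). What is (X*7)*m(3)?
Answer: -2940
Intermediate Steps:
X = 14 (X = 2 + 12 = 14)
m(f) = -10*f (m(f) = 5*(f*(-2)) = 5*(-2*f) = -10*f)
(X*7)*m(3) = (14*7)*(-10*3) = 98*(-30) = -2940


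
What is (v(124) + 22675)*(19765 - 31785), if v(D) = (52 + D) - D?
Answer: -273178540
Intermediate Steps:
v(D) = 52
(v(124) + 22675)*(19765 - 31785) = (52 + 22675)*(19765 - 31785) = 22727*(-12020) = -273178540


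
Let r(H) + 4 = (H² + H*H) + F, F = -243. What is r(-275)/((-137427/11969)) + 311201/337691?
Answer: -610284718479910/46407861057 ≈ -13150.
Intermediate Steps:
r(H) = -247 + 2*H² (r(H) = -4 + ((H² + H*H) - 243) = -4 + ((H² + H²) - 243) = -4 + (2*H² - 243) = -4 + (-243 + 2*H²) = -247 + 2*H²)
r(-275)/((-137427/11969)) + 311201/337691 = (-247 + 2*(-275)²)/((-137427/11969)) + 311201/337691 = (-247 + 2*75625)/((-137427*1/11969)) + 311201*(1/337691) = (-247 + 151250)/(-137427/11969) + 311201/337691 = 151003*(-11969/137427) + 311201/337691 = -1807354907/137427 + 311201/337691 = -610284718479910/46407861057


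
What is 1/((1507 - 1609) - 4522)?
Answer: -1/4624 ≈ -0.00021626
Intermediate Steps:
1/((1507 - 1609) - 4522) = 1/(-102 - 4522) = 1/(-4624) = -1/4624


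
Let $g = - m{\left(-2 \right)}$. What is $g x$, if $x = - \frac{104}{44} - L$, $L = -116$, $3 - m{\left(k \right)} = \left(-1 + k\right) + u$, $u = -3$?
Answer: $- \frac{11250}{11} \approx -1022.7$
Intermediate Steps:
$m{\left(k \right)} = 7 - k$ ($m{\left(k \right)} = 3 - \left(\left(-1 + k\right) - 3\right) = 3 - \left(-4 + k\right) = 7 - k$)
$x = \frac{1250}{11}$ ($x = - \frac{104}{44} - -116 = \left(-104\right) \frac{1}{44} + 116 = - \frac{26}{11} + 116 = \frac{1250}{11} \approx 113.64$)
$g = -9$ ($g = - (7 - -2) = - (7 + 2) = \left(-1\right) 9 = -9$)
$g x = \left(-9\right) \frac{1250}{11} = - \frac{11250}{11}$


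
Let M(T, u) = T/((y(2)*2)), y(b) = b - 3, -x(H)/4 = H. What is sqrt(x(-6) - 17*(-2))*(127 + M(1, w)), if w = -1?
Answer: 253*sqrt(58)/2 ≈ 963.40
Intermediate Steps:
x(H) = -4*H
y(b) = -3 + b
M(T, u) = -T/2 (M(T, u) = T/(((-3 + 2)*2)) = T/((-1*2)) = T/(-2) = T*(-1/2) = -T/2)
sqrt(x(-6) - 17*(-2))*(127 + M(1, w)) = sqrt(-4*(-6) - 17*(-2))*(127 - 1/2*1) = sqrt(24 + 34)*(127 - 1/2) = sqrt(58)*(253/2) = 253*sqrt(58)/2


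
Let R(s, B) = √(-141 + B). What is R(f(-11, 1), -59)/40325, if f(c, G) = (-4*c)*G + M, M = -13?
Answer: 2*I*√2/8065 ≈ 0.0003507*I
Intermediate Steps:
f(c, G) = -13 - 4*G*c (f(c, G) = (-4*c)*G - 13 = -4*G*c - 13 = -13 - 4*G*c)
R(f(-11, 1), -59)/40325 = √(-141 - 59)/40325 = √(-200)*(1/40325) = (10*I*√2)*(1/40325) = 2*I*√2/8065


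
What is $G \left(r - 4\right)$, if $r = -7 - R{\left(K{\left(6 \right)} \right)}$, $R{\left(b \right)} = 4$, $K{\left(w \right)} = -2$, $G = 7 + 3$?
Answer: $-150$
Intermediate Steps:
$G = 10$
$r = -11$ ($r = -7 - 4 = -11$)
$G \left(r - 4\right) = 10 \left(-11 - 4\right) = 10 \left(-15\right) = -150$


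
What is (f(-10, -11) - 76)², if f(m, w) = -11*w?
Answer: 2025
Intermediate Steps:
(f(-10, -11) - 76)² = (-11*(-11) - 76)² = (121 - 76)² = 45² = 2025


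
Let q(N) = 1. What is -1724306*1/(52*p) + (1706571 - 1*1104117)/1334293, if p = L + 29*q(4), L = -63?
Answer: 1150897282165/1179515012 ≈ 975.74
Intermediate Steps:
p = -34 (p = -63 + 29*1 = -63 + 29 = -34)
-1724306*1/(52*p) + (1706571 - 1*1104117)/1334293 = -1724306/(52*(-34)) + (1706571 - 1*1104117)/1334293 = -1724306/(-1768) + (1706571 - 1104117)*(1/1334293) = -1724306*(-1/1768) + 602454*(1/1334293) = 862153/884 + 602454/1334293 = 1150897282165/1179515012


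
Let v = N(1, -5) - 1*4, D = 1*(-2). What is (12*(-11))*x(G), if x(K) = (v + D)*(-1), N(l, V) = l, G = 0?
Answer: -660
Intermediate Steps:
D = -2
v = -3 (v = 1 - 1*4 = 1 - 4 = -3)
x(K) = 5 (x(K) = (-3 - 2)*(-1) = -5*(-1) = 5)
(12*(-11))*x(G) = (12*(-11))*5 = -132*5 = -660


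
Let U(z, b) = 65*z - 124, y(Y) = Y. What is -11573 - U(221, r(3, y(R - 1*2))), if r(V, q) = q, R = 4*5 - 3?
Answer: -25814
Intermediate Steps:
R = 17 (R = 20 - 3 = 17)
U(z, b) = -124 + 65*z
-11573 - U(221, r(3, y(R - 1*2))) = -11573 - (-124 + 65*221) = -11573 - (-124 + 14365) = -11573 - 1*14241 = -11573 - 14241 = -25814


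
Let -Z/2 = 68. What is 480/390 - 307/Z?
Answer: 6167/1768 ≈ 3.4881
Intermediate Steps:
Z = -136 (Z = -2*68 = -136)
480/390 - 307/Z = 480/390 - 307/(-136) = 480*(1/390) - 307*(-1/136) = 16/13 + 307/136 = 6167/1768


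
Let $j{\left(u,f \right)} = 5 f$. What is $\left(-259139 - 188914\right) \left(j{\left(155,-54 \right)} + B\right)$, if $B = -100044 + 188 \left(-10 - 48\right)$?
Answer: $49831558554$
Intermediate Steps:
$B = -110948$ ($B = -100044 + 188 \left(-58\right) = -100044 - 10904 = -110948$)
$\left(-259139 - 188914\right) \left(j{\left(155,-54 \right)} + B\right) = \left(-259139 - 188914\right) \left(5 \left(-54\right) - 110948\right) = - 448053 \left(-270 - 110948\right) = \left(-448053\right) \left(-111218\right) = 49831558554$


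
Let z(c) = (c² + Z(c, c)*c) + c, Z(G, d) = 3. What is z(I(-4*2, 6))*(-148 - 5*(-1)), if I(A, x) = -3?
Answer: 429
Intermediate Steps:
z(c) = c² + 4*c (z(c) = (c² + 3*c) + c = c² + 4*c)
z(I(-4*2, 6))*(-148 - 5*(-1)) = (-3*(4 - 3))*(-148 - 5*(-1)) = (-3*1)*(-148 + 5) = -3*(-143) = 429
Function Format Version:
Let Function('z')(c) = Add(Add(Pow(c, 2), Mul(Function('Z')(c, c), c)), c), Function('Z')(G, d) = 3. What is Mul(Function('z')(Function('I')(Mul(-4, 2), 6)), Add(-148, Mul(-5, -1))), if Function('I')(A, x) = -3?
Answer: 429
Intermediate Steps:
Function('z')(c) = Add(Pow(c, 2), Mul(4, c)) (Function('z')(c) = Add(Add(Pow(c, 2), Mul(3, c)), c) = Add(Pow(c, 2), Mul(4, c)))
Mul(Function('z')(Function('I')(Mul(-4, 2), 6)), Add(-148, Mul(-5, -1))) = Mul(Mul(-3, Add(4, -3)), Add(-148, Mul(-5, -1))) = Mul(Mul(-3, 1), Add(-148, 5)) = Mul(-3, -143) = 429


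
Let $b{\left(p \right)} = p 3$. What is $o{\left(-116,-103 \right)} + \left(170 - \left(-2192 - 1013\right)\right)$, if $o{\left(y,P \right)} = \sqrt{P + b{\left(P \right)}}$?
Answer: $3375 + 2 i \sqrt{103} \approx 3375.0 + 20.298 i$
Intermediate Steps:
$b{\left(p \right)} = 3 p$
$o{\left(y,P \right)} = 2 \sqrt{P}$ ($o{\left(y,P \right)} = \sqrt{P + 3 P} = \sqrt{4 P} = 2 \sqrt{P}$)
$o{\left(-116,-103 \right)} + \left(170 - \left(-2192 - 1013\right)\right) = 2 \sqrt{-103} + \left(170 - \left(-2192 - 1013\right)\right) = 2 i \sqrt{103} + \left(170 - -3205\right) = 2 i \sqrt{103} + \left(170 + 3205\right) = 2 i \sqrt{103} + 3375 = 3375 + 2 i \sqrt{103}$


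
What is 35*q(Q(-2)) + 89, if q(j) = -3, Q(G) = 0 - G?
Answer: -16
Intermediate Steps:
Q(G) = -G
35*q(Q(-2)) + 89 = 35*(-3) + 89 = -105 + 89 = -16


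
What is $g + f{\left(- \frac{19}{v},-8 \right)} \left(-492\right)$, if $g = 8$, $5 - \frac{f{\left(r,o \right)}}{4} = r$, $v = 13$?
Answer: $- \frac{165208}{13} \approx -12708.0$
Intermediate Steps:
$f{\left(r,o \right)} = 20 - 4 r$
$g + f{\left(- \frac{19}{v},-8 \right)} \left(-492\right) = 8 + \left(20 - 4 \left(- \frac{19}{13}\right)\right) \left(-492\right) = 8 + \left(20 - 4 \left(\left(-19\right) \frac{1}{13}\right)\right) \left(-492\right) = 8 + \left(20 - - \frac{76}{13}\right) \left(-492\right) = 8 + \left(20 + \frac{76}{13}\right) \left(-492\right) = 8 + \frac{336}{13} \left(-492\right) = 8 - \frac{165312}{13} = - \frac{165208}{13}$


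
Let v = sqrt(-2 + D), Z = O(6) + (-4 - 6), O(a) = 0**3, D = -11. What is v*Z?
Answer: -10*I*sqrt(13) ≈ -36.056*I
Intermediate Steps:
O(a) = 0
Z = -10 (Z = 0 + (-4 - 6) = 0 - 10 = -10)
v = I*sqrt(13) (v = sqrt(-2 - 11) = sqrt(-13) = I*sqrt(13) ≈ 3.6056*I)
v*Z = (I*sqrt(13))*(-10) = -10*I*sqrt(13)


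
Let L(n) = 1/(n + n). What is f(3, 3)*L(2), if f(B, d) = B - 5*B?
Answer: -3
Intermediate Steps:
f(B, d) = -4*B
L(n) = 1/(2*n)
f(3, 3)*L(2) = (-4*3)*((½)/2) = -6/2 = -12*¼ = -3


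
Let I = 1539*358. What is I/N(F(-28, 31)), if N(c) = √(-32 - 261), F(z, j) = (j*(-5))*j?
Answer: -550962*I*√293/293 ≈ -32188.0*I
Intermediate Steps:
F(z, j) = -5*j² (F(z, j) = (-5*j)*j = -5*j²)
N(c) = I*√293 (N(c) = √(-293) = I*√293)
I = 550962
I/N(F(-28, 31)) = 550962/((I*√293)) = 550962*(-I*√293/293) = -550962*I*√293/293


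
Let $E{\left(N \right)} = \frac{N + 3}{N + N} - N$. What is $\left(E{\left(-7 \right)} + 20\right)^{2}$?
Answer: $\frac{36481}{49} \approx 744.51$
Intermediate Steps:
$E{\left(N \right)} = - N + \frac{3 + N}{2 N}$ ($E{\left(N \right)} = \frac{3 + N}{2 N} - N = - N + \frac{3 + N}{2 N}$)
$\left(E{\left(-7 \right)} + 20\right)^{2} = \left(\left(\frac{1}{2} - -7 + \frac{3}{2 \left(-7\right)}\right) + 20\right)^{2} = \left(\left(\frac{1}{2} + 7 + \frac{3}{2} \left(- \frac{1}{7}\right)\right) + 20\right)^{2} = \left(\left(\frac{1}{2} + 7 - \frac{3}{14}\right) + 20\right)^{2} = \left(\frac{51}{7} + 20\right)^{2} = \left(\frac{191}{7}\right)^{2} = \frac{36481}{49}$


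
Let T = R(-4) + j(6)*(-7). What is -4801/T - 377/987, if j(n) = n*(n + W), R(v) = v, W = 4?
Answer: 4578739/418488 ≈ 10.941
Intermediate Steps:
j(n) = n*(4 + n) (j(n) = n*(n + 4) = n*(4 + n))
T = -424 (T = -4 + (6*(4 + 6))*(-7) = -4 + (6*10)*(-7) = -4 + 60*(-7) = -4 - 420 = -424)
-4801/T - 377/987 = -4801/(-424) - 377/987 = -4801*(-1/424) - 377*1/987 = 4801/424 - 377/987 = 4578739/418488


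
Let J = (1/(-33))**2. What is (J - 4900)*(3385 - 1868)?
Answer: -8094862183/1089 ≈ -7.4333e+6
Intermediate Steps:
J = 1/1089 (J = (-1/33)**2 = 1/1089 ≈ 0.00091827)
(J - 4900)*(3385 - 1868) = (1/1089 - 4900)*(3385 - 1868) = -5336099/1089*1517 = -8094862183/1089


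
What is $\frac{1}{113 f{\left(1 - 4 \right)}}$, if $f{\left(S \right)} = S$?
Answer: $- \frac{1}{339} \approx -0.0029499$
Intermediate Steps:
$\frac{1}{113 f{\left(1 - 4 \right)}} = \frac{1}{113 \left(1 - 4\right)} = \frac{1}{113 \left(-3\right)} = \frac{1}{-339} = - \frac{1}{339}$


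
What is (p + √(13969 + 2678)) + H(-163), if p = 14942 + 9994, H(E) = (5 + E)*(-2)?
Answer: 25252 + √16647 ≈ 25381.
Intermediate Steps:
H(E) = -10 - 2*E
p = 24936
(p + √(13969 + 2678)) + H(-163) = (24936 + √(13969 + 2678)) + (-10 - 2*(-163)) = (24936 + √16647) + (-10 + 326) = (24936 + √16647) + 316 = 25252 + √16647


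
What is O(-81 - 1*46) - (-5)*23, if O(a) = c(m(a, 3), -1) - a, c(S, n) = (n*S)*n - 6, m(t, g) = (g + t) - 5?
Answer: 107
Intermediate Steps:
m(t, g) = -5 + g + t
c(S, n) = -6 + S*n**2 (c(S, n) = (S*n)*n - 6 = S*n**2 - 6 = -6 + S*n**2)
O(a) = -8 (O(a) = (-6 + (-5 + 3 + a)*(-1)**2) - a = (-6 + (-2 + a)*1) - a = (-6 + (-2 + a)) - a = (-8 + a) - a = -8)
O(-81 - 1*46) - (-5)*23 = -8 - (-5)*23 = -8 - 1*(-115) = -8 + 115 = 107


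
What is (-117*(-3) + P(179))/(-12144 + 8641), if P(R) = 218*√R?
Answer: -351/3503 - 218*√179/3503 ≈ -0.93281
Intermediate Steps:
(-117*(-3) + P(179))/(-12144 + 8641) = (-117*(-3) + 218*√179)/(-12144 + 8641) = (351 + 218*√179)/(-3503) = (351 + 218*√179)*(-1/3503) = -351/3503 - 218*√179/3503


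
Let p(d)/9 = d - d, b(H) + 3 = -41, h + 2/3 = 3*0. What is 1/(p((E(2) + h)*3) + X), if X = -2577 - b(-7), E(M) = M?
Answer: -1/2533 ≈ -0.00039479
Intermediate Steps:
h = -⅔ (h = -⅔ + 3*0 = -⅔ + 0 = -⅔ ≈ -0.66667)
b(H) = -44 (b(H) = -3 - 41 = -44)
p(d) = 0 (p(d) = 9*(d - d) = 9*0 = 0)
X = -2533 (X = -2577 - 1*(-44) = -2577 + 44 = -2533)
1/(p((E(2) + h)*3) + X) = 1/(0 - 2533) = 1/(-2533) = -1/2533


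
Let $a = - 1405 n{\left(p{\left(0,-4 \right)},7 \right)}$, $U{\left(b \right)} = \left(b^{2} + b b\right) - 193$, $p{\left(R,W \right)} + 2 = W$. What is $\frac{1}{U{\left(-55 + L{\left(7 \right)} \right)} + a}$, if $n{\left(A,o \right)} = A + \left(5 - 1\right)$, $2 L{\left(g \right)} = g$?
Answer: $\frac{2}{15843} \approx 0.00012624$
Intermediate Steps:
$p{\left(R,W \right)} = -2 + W$
$L{\left(g \right)} = \frac{g}{2}$
$n{\left(A,o \right)} = 4 + A$ ($n{\left(A,o \right)} = A + \left(5 - 1\right) = A + 4 = 4 + A$)
$U{\left(b \right)} = -193 + 2 b^{2}$ ($U{\left(b \right)} = \left(b^{2} + b^{2}\right) - 193 = 2 b^{2} - 193 = -193 + 2 b^{2}$)
$a = 2810$ ($a = - 1405 \left(4 - 6\right) = \left(-1405\right) \left(-2\right) = 2810$)
$\frac{1}{U{\left(-55 + L{\left(7 \right)} \right)} + a} = \frac{1}{\left(-193 + 2 \left(-55 + \frac{1}{2} \cdot 7\right)^{2}\right) + 2810} = \frac{1}{\left(-193 + 2 \left(-55 + \frac{7}{2}\right)^{2}\right) + 2810} = \frac{1}{\left(-193 + 2 \left(- \frac{103}{2}\right)^{2}\right) + 2810} = \frac{1}{\left(-193 + 2 \cdot \frac{10609}{4}\right) + 2810} = \frac{1}{\left(-193 + \frac{10609}{2}\right) + 2810} = \frac{1}{\frac{10223}{2} + 2810} = \frac{1}{\frac{15843}{2}} = \frac{2}{15843}$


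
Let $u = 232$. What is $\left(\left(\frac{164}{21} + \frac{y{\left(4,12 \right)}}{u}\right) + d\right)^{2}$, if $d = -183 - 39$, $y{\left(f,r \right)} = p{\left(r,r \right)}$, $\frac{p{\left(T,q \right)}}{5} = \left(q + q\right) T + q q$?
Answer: $\frac{15568051984}{370881} \approx 41976.0$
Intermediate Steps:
$p{\left(T,q \right)} = 5 q^{2} + 10 T q$ ($p{\left(T,q \right)} = 5 \left(\left(q + q\right) T + q q\right) = 5 \left(2 q T + q^{2}\right) = 5 \left(2 T q + q^{2}\right) = 5 \left(q^{2} + 2 T q\right) = 5 q^{2} + 10 T q$)
$y{\left(f,r \right)} = 15 r^{2}$ ($y{\left(f,r \right)} = 5 r \left(r + 2 r\right) = 5 r 3 r = 15 r^{2}$)
$d = -222$ ($d = -183 - 39 = -222$)
$\left(\left(\frac{164}{21} + \frac{y{\left(4,12 \right)}}{u}\right) + d\right)^{2} = \left(\left(\frac{164}{21} + \frac{15 \cdot 12^{2}}{232}\right) - 222\right)^{2} = \left(\left(164 \cdot \frac{1}{21} + 15 \cdot 144 \cdot \frac{1}{232}\right) - 222\right)^{2} = \left(\left(\frac{164}{21} + 2160 \cdot \frac{1}{232}\right) - 222\right)^{2} = \left(\left(\frac{164}{21} + \frac{270}{29}\right) - 222\right)^{2} = \left(\frac{10426}{609} - 222\right)^{2} = \left(- \frac{124772}{609}\right)^{2} = \frac{15568051984}{370881}$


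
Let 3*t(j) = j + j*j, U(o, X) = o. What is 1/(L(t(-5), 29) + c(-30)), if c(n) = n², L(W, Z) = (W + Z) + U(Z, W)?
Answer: 3/2894 ≈ 0.0010366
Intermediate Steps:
t(j) = j/3 + j²/3 (t(j) = (j + j*j)/3 = (j + j²)/3 = j/3 + j²/3)
L(W, Z) = W + 2*Z (L(W, Z) = (W + Z) + Z = W + 2*Z)
1/(L(t(-5), 29) + c(-30)) = 1/(((⅓)*(-5)*(1 - 5) + 2*29) + (-30)²) = 1/(((⅓)*(-5)*(-4) + 58) + 900) = 1/((20/3 + 58) + 900) = 1/(194/3 + 900) = 1/(2894/3) = 3/2894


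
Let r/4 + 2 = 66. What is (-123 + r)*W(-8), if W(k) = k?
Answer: -1064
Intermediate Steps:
r = 256 (r = -8 + 4*66 = -8 + 264 = 256)
(-123 + r)*W(-8) = (-123 + 256)*(-8) = 133*(-8) = -1064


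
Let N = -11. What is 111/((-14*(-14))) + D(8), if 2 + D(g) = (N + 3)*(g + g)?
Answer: -25369/196 ≈ -129.43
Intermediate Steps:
D(g) = -2 - 16*g (D(g) = -2 + (-11 + 3)*(g + g) = -2 - 16*g)
111/((-14*(-14))) + D(8) = 111/((-14*(-14))) + (-2 - 16*8) = 111/196 + (-2 - 128) = 111*(1/196) - 130 = 111/196 - 130 = -25369/196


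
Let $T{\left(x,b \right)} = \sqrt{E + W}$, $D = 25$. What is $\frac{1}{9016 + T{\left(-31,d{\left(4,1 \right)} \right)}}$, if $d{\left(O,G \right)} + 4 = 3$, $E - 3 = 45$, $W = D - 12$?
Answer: $\frac{9016}{81288195} - \frac{\sqrt{61}}{81288195} \approx 0.00011082$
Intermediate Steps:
$W = 13$ ($W = 25 - 12 = 13$)
$E = 48$ ($E = 3 + 45 = 48$)
$d{\left(O,G \right)} = -1$ ($d{\left(O,G \right)} = -4 + 3 = -1$)
$T{\left(x,b \right)} = \sqrt{61}$ ($T{\left(x,b \right)} = \sqrt{48 + 13} = \sqrt{61}$)
$\frac{1}{9016 + T{\left(-31,d{\left(4,1 \right)} \right)}} = \frac{1}{9016 + \sqrt{61}}$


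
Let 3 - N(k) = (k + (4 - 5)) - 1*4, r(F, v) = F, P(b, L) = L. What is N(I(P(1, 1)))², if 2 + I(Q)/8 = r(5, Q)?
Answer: 256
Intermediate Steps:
I(Q) = 24 (I(Q) = -16 + 8*5 = -16 + 40 = 24)
N(k) = 8 - k (N(k) = 3 - ((k + (4 - 5)) - 1*4) = 3 - ((k - 1) - 4) = 3 - ((-1 + k) - 4) = 3 - (-5 + k) = 3 + (5 - k) = 8 - k)
N(I(P(1, 1)))² = (8 - 1*24)² = (8 - 24)² = (-16)² = 256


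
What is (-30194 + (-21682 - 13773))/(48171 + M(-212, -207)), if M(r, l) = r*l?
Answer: -21883/30685 ≈ -0.71315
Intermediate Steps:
M(r, l) = l*r
(-30194 + (-21682 - 13773))/(48171 + M(-212, -207)) = (-30194 + (-21682 - 13773))/(48171 - 207*(-212)) = (-30194 - 35455)/(48171 + 43884) = -65649/92055 = -65649*1/92055 = -21883/30685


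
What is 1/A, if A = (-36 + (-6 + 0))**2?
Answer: 1/1764 ≈ 0.00056689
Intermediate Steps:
A = 1764 (A = (-36 - 6)**2 = (-42)**2 = 1764)
1/A = 1/1764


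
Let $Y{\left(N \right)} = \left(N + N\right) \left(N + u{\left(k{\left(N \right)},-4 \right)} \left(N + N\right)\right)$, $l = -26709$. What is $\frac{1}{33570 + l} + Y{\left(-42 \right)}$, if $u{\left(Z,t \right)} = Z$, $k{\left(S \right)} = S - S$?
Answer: $\frac{24205609}{6861} \approx 3528.0$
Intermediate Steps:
$k{\left(S \right)} = 0$
$Y{\left(N \right)} = 2 N^{2}$ ($Y{\left(N \right)} = \left(N + N\right) \left(N + 0 \left(N + N\right)\right) = 2 N \left(N + 0 \cdot 2 N\right) = 2 N \left(N + 0\right) = 2 N N = 2 N^{2}$)
$\frac{1}{33570 + l} + Y{\left(-42 \right)} = \frac{1}{33570 - 26709} + 2 \left(-42\right)^{2} = \frac{1}{6861} + 2 \cdot 1764 = \frac{1}{6861} + 3528 = \frac{24205609}{6861}$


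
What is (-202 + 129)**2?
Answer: 5329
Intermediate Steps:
(-202 + 129)**2 = (-73)**2 = 5329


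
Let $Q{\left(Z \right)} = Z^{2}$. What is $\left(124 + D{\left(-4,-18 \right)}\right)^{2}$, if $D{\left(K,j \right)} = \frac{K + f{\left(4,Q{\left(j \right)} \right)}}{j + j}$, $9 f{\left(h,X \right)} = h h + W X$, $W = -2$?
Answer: $\frac{104264521}{6561} \approx 15892.0$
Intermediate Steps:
$f{\left(h,X \right)} = - \frac{2 X}{9} + \frac{h^{2}}{9}$ ($f{\left(h,X \right)} = \frac{h h - 2 X}{9} = \frac{h^{2} - 2 X}{9} = - \frac{2 X}{9} + \frac{h^{2}}{9}$)
$D{\left(K,j \right)} = \frac{\frac{16}{9} + K - \frac{2 j^{2}}{9}}{2 j}$ ($D{\left(K,j \right)} = \frac{K - \left(- \frac{16}{9} + \frac{2 j^{2}}{9}\right)}{j + j} = \frac{K - \left(- \frac{16}{9} + \frac{2 j^{2}}{9}\right)}{2 j} = \left(K - \left(- \frac{16}{9} + \frac{2 j^{2}}{9}\right)\right) \frac{1}{2 j} = \left(\frac{16}{9} + K - \frac{2 j^{2}}{9}\right) \frac{1}{2 j} = \frac{\frac{16}{9} + K - \frac{2 j^{2}}{9}}{2 j}$)
$\left(124 + D{\left(-4,-18 \right)}\right)^{2} = \left(124 + \frac{16 - 2 \left(-18\right)^{2} + 9 \left(-4\right)}{18 \left(-18\right)}\right)^{2} = \left(124 + \frac{1}{18} \left(- \frac{1}{18}\right) \left(16 - 648 - 36\right)\right)^{2} = \left(124 + \frac{1}{18} \left(- \frac{1}{18}\right) \left(-668\right)\right)^{2} = \left(124 + \frac{167}{81}\right)^{2} = \left(\frac{10211}{81}\right)^{2} = \frac{104264521}{6561}$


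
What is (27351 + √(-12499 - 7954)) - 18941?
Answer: 8410 + I*√20453 ≈ 8410.0 + 143.01*I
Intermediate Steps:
(27351 + √(-12499 - 7954)) - 18941 = (27351 + √(-20453)) - 18941 = (27351 + I*√20453) - 18941 = 8410 + I*√20453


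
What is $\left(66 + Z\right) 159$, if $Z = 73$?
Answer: $22101$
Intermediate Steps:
$\left(66 + Z\right) 159 = \left(66 + 73\right) 159 = 139 \cdot 159 = 22101$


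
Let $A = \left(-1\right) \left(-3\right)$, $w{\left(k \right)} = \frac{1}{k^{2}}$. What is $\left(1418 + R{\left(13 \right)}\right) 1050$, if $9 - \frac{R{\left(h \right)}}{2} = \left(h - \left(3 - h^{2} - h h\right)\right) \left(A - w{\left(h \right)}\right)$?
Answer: $- \frac{114966600}{169} \approx -6.8028 \cdot 10^{5}$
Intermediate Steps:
$w{\left(k \right)} = \frac{1}{k^{2}}$
$A = 3$
$R{\left(h \right)} = 18 - 2 \left(3 - \frac{1}{h^{2}}\right) \left(-3 + h + 2 h^{2}\right)$ ($R{\left(h \right)} = 18 - 2 \left(h - \left(3 - h^{2} - h h\right)\right) \left(3 - \frac{1}{h^{2}}\right) = 18 - 2 \left(h + \left(\left(h^{2} + h^{2}\right) - 3\right)\right) \left(3 - \frac{1}{h^{2}}\right) = 18 - 2 \left(h + \left(2 h^{2} - 3\right)\right) \left(3 - \frac{1}{h^{2}}\right) = 18 - 2 \left(h + \left(-3 + 2 h^{2}\right)\right) \left(3 - \frac{1}{h^{2}}\right) = 18 - 2 \left(-3 + h + 2 h^{2}\right) \left(3 - \frac{1}{h^{2}}\right) = 18 - 2 \left(3 - \frac{1}{h^{2}}\right) \left(-3 + h + 2 h^{2}\right)$)
$\left(1418 + R{\left(13 \right)}\right) 1050 = \left(1418 - \left(38 + 2028 - \frac{2}{13} + \frac{6}{169}\right)\right) 1050 = \left(1418 - \frac{349134}{169}\right) 1050 = \left(- \frac{109492}{169}\right) 1050 = - \frac{114966600}{169}$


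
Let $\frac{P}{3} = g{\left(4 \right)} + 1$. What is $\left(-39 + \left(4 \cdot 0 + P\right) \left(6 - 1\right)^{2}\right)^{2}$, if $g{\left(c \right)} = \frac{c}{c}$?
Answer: $12321$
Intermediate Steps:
$g{\left(c \right)} = 1$
$P = 6$ ($P = 3 \left(1 + 1\right) = 3 \cdot 2 = 6$)
$\left(-39 + \left(4 \cdot 0 + P\right) \left(6 - 1\right)^{2}\right)^{2} = \left(-39 + \left(4 \cdot 0 + 6\right) \left(6 - 1\right)^{2}\right)^{2} = \left(-39 + \left(0 + 6\right) 5^{2}\right)^{2} = \left(-39 + 6 \cdot 25\right)^{2} = \left(-39 + 150\right)^{2} = 111^{2} = 12321$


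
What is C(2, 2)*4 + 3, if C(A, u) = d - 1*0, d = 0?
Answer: 3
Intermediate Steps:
C(A, u) = 0 (C(A, u) = 0 - 1*0 = 0 + 0 = 0)
C(2, 2)*4 + 3 = 0*4 + 3 = 0 + 3 = 3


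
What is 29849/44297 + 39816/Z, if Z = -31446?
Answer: -45838761/77386859 ≈ -0.59233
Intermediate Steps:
29849/44297 + 39816/Z = 29849/44297 + 39816/(-31446) = 29849*(1/44297) + 39816*(-1/31446) = 29849/44297 - 2212/1747 = -45838761/77386859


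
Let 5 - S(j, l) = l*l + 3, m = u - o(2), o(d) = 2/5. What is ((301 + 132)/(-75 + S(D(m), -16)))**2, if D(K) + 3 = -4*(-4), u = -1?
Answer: 187489/108241 ≈ 1.7321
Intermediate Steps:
o(d) = 2/5 (o(d) = 2*(1/5) = 2/5)
m = -7/5 (m = -1 - 1*2/5 = -1 - 2/5 = -7/5 ≈ -1.4000)
D(K) = 13 (D(K) = -3 - 4*(-4) = -3 + 16 = 13)
S(j, l) = 2 - l**2 (S(j, l) = 5 - (l*l + 3) = 5 - (l**2 + 3) = 5 - (3 + l**2) = 5 + (-3 - l**2) = 2 - l**2)
((301 + 132)/(-75 + S(D(m), -16)))**2 = ((301 + 132)/(-75 + (2 - 1*(-16)**2)))**2 = (433/(-75 + (2 - 1*256)))**2 = (433/(-75 + (2 - 256)))**2 = (433/(-75 - 254))**2 = (433/(-329))**2 = (433*(-1/329))**2 = (-433/329)**2 = 187489/108241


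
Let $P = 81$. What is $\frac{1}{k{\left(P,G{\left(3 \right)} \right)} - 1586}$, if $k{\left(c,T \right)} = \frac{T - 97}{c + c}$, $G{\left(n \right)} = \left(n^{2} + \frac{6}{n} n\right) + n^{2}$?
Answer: $- \frac{162}{257005} \approx -0.00063034$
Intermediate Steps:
$G{\left(n \right)} = 6 + 2 n^{2}$ ($G{\left(n \right)} = \left(n^{2} + 6\right) + n^{2} = \left(6 + n^{2}\right) + n^{2} = 6 + 2 n^{2}$)
$k{\left(c,T \right)} = \frac{-97 + T}{2 c}$
$\frac{1}{k{\left(P,G{\left(3 \right)} \right)} - 1586} = \frac{1}{\frac{-97 + \left(6 + 2 \cdot 3^{2}\right)}{2 \cdot 81} - 1586} = \frac{1}{\frac{1}{2} \cdot \frac{1}{81} \left(-97 + \left(6 + 2 \cdot 9\right)\right) - 1586} = \frac{1}{\frac{1}{2} \cdot \frac{1}{81} \left(-97 + \left(6 + 18\right)\right) - 1586} = \frac{1}{\frac{1}{2} \cdot \frac{1}{81} \left(-97 + 24\right) - 1586} = \frac{1}{\frac{1}{2} \cdot \frac{1}{81} \left(-73\right) - 1586} = \frac{1}{- \frac{73}{162} - 1586} = \frac{1}{- \frac{257005}{162}} = - \frac{162}{257005}$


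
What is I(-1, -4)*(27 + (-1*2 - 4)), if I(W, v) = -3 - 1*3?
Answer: -126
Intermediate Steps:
I(W, v) = -6 (I(W, v) = -3 - 3 = -6)
I(-1, -4)*(27 + (-1*2 - 4)) = -6*(27 + (-1*2 - 4)) = -6*(27 + (-2 - 4)) = -6*(27 - 6) = -6*21 = -126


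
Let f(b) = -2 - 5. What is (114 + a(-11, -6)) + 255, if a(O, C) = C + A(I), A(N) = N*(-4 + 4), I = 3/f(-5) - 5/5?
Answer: 363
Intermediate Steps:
f(b) = -7
I = -10/7 (I = 3/(-7) - 5/5 = 3*(-1/7) - 5*1/5 = -3/7 - 1 = -10/7 ≈ -1.4286)
A(N) = 0 (A(N) = N*0 = 0)
a(O, C) = C (a(O, C) = C + 0 = C)
(114 + a(-11, -6)) + 255 = (114 - 6) + 255 = 108 + 255 = 363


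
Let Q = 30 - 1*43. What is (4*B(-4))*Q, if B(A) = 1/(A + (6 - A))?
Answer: -26/3 ≈ -8.6667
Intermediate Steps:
Q = -13 (Q = 30 - 43 = -13)
B(A) = 1/6
(4*B(-4))*Q = (4*(1/6))*(-13) = (2/3)*(-13) = -26/3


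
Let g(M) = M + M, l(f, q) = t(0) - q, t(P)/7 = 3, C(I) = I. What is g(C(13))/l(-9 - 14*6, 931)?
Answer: -1/35 ≈ -0.028571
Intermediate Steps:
t(P) = 21 (t(P) = 7*3 = 21)
l(f, q) = 21 - q
g(M) = 2*M
g(C(13))/l(-9 - 14*6, 931) = (2*13)/(21 - 1*931) = 26/(21 - 931) = 26/(-910) = 26*(-1/910) = -1/35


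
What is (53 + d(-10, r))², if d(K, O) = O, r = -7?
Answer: 2116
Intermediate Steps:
(53 + d(-10, r))² = (53 - 7)² = 46² = 2116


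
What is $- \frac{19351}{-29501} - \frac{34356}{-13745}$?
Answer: $\frac{1279515851}{405491245} \approx 3.1555$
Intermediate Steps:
$- \frac{19351}{-29501} - \frac{34356}{-13745} = \left(-19351\right) \left(- \frac{1}{29501}\right) - - \frac{34356}{13745} = \frac{19351}{29501} + \frac{34356}{13745} = \frac{1279515851}{405491245}$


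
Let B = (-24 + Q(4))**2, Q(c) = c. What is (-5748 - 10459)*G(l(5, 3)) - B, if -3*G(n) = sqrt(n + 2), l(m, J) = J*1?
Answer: -400 + 16207*sqrt(5)/3 ≈ 11680.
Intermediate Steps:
l(m, J) = J
G(n) = -sqrt(2 + n)/3 (G(n) = -sqrt(n + 2)/3 = -sqrt(2 + n)/3)
B = 400 (B = (-24 + 4)**2 = (-20)**2 = 400)
(-5748 - 10459)*G(l(5, 3)) - B = (-5748 - 10459)*(-sqrt(2 + 3)/3) - 1*400 = -(-16207)*sqrt(5)/3 - 400 = 16207*sqrt(5)/3 - 400 = -400 + 16207*sqrt(5)/3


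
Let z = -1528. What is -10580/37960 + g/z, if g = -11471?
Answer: 10481823/1450072 ≈ 7.2285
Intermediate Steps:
-10580/37960 + g/z = -10580/37960 - 11471/(-1528) = -10580*1/37960 - 11471*(-1/1528) = -529/1898 + 11471/1528 = 10481823/1450072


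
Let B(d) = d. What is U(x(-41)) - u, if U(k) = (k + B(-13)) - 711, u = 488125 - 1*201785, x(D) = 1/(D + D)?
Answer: -23539249/82 ≈ -2.8706e+5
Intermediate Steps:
x(D) = 1/(2*D)
u = 286340 (u = 488125 - 201785 = 286340)
U(k) = -724 + k (U(k) = (k - 13) - 711 = (-13 + k) - 711 = -724 + k)
U(x(-41)) - u = (-724 + (½)/(-41)) - 1*286340 = (-724 + (½)*(-1/41)) - 286340 = (-724 - 1/82) - 286340 = -59369/82 - 286340 = -23539249/82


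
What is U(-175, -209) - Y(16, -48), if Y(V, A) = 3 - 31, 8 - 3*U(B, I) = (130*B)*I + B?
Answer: -4754483/3 ≈ -1.5848e+6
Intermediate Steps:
U(B, I) = 8/3 - B/3 - 130*B*I/3 (U(B, I) = 8/3 - ((130*B)*I + B)/3 = 8/3 - (130*B*I + B)/3 = 8/3 - (B + 130*B*I)/3 = 8/3 + (-B/3 - 130*B*I/3) = 8/3 - B/3 - 130*B*I/3)
Y(V, A) = -28
U(-175, -209) - Y(16, -48) = (8/3 - 1/3*(-175) - 130/3*(-175)*(-209)) - 1*(-28) = (8/3 + 175/3 - 4754750/3) + 28 = -4754567/3 + 28 = -4754483/3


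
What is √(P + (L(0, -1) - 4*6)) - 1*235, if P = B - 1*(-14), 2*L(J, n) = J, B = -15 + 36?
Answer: -235 + √11 ≈ -231.68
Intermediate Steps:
B = 21
L(J, n) = J/2
P = 35 (P = 21 - 1*(-14) = 21 + 14 = 35)
√(P + (L(0, -1) - 4*6)) - 1*235 = √(35 + ((½)*0 - 4*6)) - 1*235 = √(35 + (0 - 24)) - 235 = √(35 - 24) - 235 = √11 - 235 = -235 + √11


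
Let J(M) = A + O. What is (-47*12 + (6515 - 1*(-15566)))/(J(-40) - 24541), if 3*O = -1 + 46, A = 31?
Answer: -21517/24495 ≈ -0.87842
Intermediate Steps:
O = 15 (O = (-1 + 46)/3 = (⅓)*45 = 15)
J(M) = 46 (J(M) = 31 + 15 = 46)
(-47*12 + (6515 - 1*(-15566)))/(J(-40) - 24541) = (-47*12 + (6515 - 1*(-15566)))/(46 - 24541) = (-564 + (6515 + 15566))/(-24495) = (-564 + 22081)*(-1/24495) = 21517*(-1/24495) = -21517/24495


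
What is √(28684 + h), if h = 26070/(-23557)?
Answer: √15917062499326/23557 ≈ 169.36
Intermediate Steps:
h = -26070/23557 (h = 26070*(-1/23557) = -26070/23557 ≈ -1.1067)
√(28684 + h) = √(28684 - 26070/23557) = √(675682918/23557) = √15917062499326/23557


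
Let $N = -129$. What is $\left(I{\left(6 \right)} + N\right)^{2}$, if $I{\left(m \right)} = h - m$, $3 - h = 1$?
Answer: $17689$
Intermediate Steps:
$h = 2$ ($h = 3 - 1 = 2$)
$I{\left(m \right)} = 2 - m$
$\left(I{\left(6 \right)} + N\right)^{2} = \left(\left(2 - 6\right) - 129\right)^{2} = \left(-4 - 129\right)^{2} = \left(-133\right)^{2} = 17689$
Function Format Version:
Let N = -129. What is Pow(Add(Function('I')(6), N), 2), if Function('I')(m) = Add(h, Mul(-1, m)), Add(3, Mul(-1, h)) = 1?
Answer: 17689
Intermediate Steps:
h = 2 (h = Add(3, Mul(-1, 1)) = Add(3, -1) = 2)
Function('I')(m) = Add(2, Mul(-1, m))
Pow(Add(Function('I')(6), N), 2) = Pow(Add(Add(2, Mul(-1, 6)), -129), 2) = Pow(Add(Add(2, -6), -129), 2) = Pow(Add(-4, -129), 2) = Pow(-133, 2) = 17689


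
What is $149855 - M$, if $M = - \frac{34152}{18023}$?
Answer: $\frac{2700870817}{18023} \approx 1.4986 \cdot 10^{5}$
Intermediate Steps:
$M = - \frac{34152}{18023}$ ($M = \left(-34152\right) \frac{1}{18023} = - \frac{34152}{18023} \approx -1.8949$)
$149855 - M = 149855 - - \frac{34152}{18023} = 149855 + \frac{34152}{18023} = \frac{2700870817}{18023}$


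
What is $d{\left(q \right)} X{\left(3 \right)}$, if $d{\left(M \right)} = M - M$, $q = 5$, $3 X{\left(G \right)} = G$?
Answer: $0$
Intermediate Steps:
$X{\left(G \right)} = \frac{G}{3}$
$d{\left(M \right)} = 0$
$d{\left(q \right)} X{\left(3 \right)} = 0 \cdot \frac{1}{3} \cdot 3 = 0 \cdot 1 = 0$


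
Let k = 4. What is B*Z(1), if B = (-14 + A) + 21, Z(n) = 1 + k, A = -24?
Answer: -85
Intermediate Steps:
Z(n) = 5 (Z(n) = 1 + 4 = 5)
B = -17 (B = (-14 - 24) + 21 = -38 + 21 = -17)
B*Z(1) = -17*5 = -85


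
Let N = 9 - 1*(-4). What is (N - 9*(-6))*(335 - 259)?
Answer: 5092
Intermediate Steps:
N = 13 (N = 9 + 4 = 13)
(N - 9*(-6))*(335 - 259) = (13 - 9*(-6))*(335 - 259) = (13 + 54)*76 = 67*76 = 5092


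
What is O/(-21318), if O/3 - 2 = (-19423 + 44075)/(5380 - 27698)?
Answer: -4996/39647927 ≈ -0.00012601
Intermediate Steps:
O = 29976/11159 (O = 6 + 3*((-19423 + 44075)/(5380 - 27698)) = 6 + 3*(24652/(-22318)) = 6 + 3*(24652*(-1/22318)) = 6 + 3*(-12326/11159) = 6 - 36978/11159 = 29976/11159 ≈ 2.6863)
O/(-21318) = (29976/11159)/(-21318) = (29976/11159)*(-1/21318) = -4996/39647927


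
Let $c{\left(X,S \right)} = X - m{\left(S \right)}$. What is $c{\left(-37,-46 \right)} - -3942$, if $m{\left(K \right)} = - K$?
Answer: $3859$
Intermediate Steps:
$c{\left(X,S \right)} = S + X$ ($c{\left(X,S \right)} = X - - S = X + S = S + X$)
$c{\left(-37,-46 \right)} - -3942 = \left(-46 - 37\right) - -3942 = -83 + 3942 = 3859$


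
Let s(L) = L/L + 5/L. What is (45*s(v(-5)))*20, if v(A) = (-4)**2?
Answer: 4725/4 ≈ 1181.3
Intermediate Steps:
v(A) = 16
s(L) = 1 + 5/L
(45*s(v(-5)))*20 = (45*((5 + 16)/16))*20 = (45*((1/16)*21))*20 = (45*(21/16))*20 = (945/16)*20 = 4725/4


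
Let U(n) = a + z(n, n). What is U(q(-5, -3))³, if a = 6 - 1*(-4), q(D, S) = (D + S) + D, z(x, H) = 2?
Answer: 1728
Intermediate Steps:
q(D, S) = S + 2*D
a = 10 (a = 6 + 4 = 10)
U(n) = 12 (U(n) = 10 + 2 = 12)
U(q(-5, -3))³ = 12³ = 1728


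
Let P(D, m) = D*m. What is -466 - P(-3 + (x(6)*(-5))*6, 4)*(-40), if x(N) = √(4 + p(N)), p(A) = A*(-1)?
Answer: -946 - 4800*I*√2 ≈ -946.0 - 6788.2*I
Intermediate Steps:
p(A) = -A
x(N) = √(4 - N)
-466 - P(-3 + (x(6)*(-5))*6, 4)*(-40) = -466 - (-3 + (√(4 - 1*6)*(-5))*6)*4*(-40) = -466 - (-3 + (√(4 - 6)*(-5))*6)*4*(-40) = -466 - (-3 + (√(-2)*(-5))*6)*4*(-40) = -466 - (-3 + ((I*√2)*(-5))*6)*4*(-40) = -466 - (-3 - 5*I*√2*6)*4*(-40) = -466 - (-3 - 30*I*√2)*4*(-40) = -466 - (-12 - 120*I*√2)*(-40) = -466 - (480 + 4800*I*√2) = -466 + (-480 - 4800*I*√2) = -946 - 4800*I*√2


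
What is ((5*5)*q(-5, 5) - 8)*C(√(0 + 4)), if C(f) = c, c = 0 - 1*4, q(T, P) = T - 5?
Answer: 1032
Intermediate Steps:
q(T, P) = -5 + T
c = -4 (c = 0 - 4 = -4)
C(f) = -4
((5*5)*q(-5, 5) - 8)*C(√(0 + 4)) = ((5*5)*(-5 - 5) - 8)*(-4) = (25*(-10) - 8)*(-4) = (-250 - 8)*(-4) = -258*(-4) = 1032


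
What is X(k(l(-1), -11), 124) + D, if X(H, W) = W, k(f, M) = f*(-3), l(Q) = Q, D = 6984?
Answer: 7108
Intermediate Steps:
k(f, M) = -3*f
X(k(l(-1), -11), 124) + D = 124 + 6984 = 7108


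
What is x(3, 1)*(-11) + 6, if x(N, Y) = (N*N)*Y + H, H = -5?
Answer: -38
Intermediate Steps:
x(N, Y) = -5 + Y*N² (x(N, Y) = (N*N)*Y - 5 = N²*Y - 5 = Y*N² - 5 = -5 + Y*N²)
x(3, 1)*(-11) + 6 = (-5 + 1*3²)*(-11) + 6 = (-5 + 1*9)*(-11) + 6 = (-5 + 9)*(-11) + 6 = 4*(-11) + 6 = -44 + 6 = -38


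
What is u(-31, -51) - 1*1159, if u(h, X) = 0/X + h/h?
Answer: -1158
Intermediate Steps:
u(h, X) = 1 (u(h, X) = 0 + 1 = 1)
u(-31, -51) - 1*1159 = 1 - 1*1159 = 1 - 1159 = -1158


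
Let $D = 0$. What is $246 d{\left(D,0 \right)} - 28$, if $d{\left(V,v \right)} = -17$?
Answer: $-4210$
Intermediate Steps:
$246 d{\left(D,0 \right)} - 28 = 246 \left(-17\right) - 28 = -4182 - 28 = -4210$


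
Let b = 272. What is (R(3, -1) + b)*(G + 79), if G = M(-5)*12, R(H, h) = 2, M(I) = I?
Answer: 5206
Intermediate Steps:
G = -60 (G = -5*12 = -60)
(R(3, -1) + b)*(G + 79) = (2 + 272)*(-60 + 79) = 274*19 = 5206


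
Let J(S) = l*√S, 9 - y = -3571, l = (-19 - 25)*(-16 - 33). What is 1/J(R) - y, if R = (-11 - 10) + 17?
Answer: -3580 - I/4312 ≈ -3580.0 - 0.00023191*I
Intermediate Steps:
l = 2156 (l = -44*(-49) = 2156)
y = 3580 (y = 9 - 1*(-3571) = 9 + 3571 = 3580)
R = -4 (R = -21 + 17 = -4)
J(S) = 2156*√S
1/J(R) - y = 1/(2156*√(-4)) - 1*3580 = 1/(2156*(2*I)) - 3580 = 1/(4312*I) - 3580 = -I/4312 - 3580 = -3580 - I/4312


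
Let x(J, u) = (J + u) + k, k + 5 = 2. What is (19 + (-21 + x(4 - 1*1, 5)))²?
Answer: 9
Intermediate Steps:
k = -3 (k = -5 + 2 = -3)
x(J, u) = -3 + J + u (x(J, u) = (J + u) - 3 = -3 + J + u)
(19 + (-21 + x(4 - 1*1, 5)))² = (19 + (-21 + (-3 + (4 - 1*1) + 5)))² = (19 + (-21 + (-3 + (4 - 1) + 5)))² = (19 + (-21 + (-3 + 3 + 5)))² = (19 + (-21 + 5))² = (19 - 16)² = 3² = 9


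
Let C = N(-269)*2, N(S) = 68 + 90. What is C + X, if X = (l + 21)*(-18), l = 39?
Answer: -764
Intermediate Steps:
N(S) = 158
C = 316 (C = 158*2 = 316)
X = -1080 (X = (39 + 21)*(-18) = 60*(-18) = -1080)
C + X = 316 - 1080 = -764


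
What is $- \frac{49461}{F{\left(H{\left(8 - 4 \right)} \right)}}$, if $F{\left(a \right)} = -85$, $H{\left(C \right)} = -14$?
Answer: $\frac{49461}{85} \approx 581.89$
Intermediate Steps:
$- \frac{49461}{F{\left(H{\left(8 - 4 \right)} \right)}} = - \frac{49461}{-85} = \left(-49461\right) \left(- \frac{1}{85}\right) = \frac{49461}{85}$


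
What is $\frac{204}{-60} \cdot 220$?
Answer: $-748$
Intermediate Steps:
$\frac{204}{-60} \cdot 220 = 204 \left(- \frac{1}{60}\right) 220 = \left(- \frac{17}{5}\right) 220 = -748$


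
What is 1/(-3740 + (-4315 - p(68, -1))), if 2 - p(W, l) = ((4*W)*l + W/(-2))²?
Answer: 1/85579 ≈ 1.1685e-5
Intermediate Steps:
p(W, l) = 2 - (-W/2 + 4*W*l)² (p(W, l) = 2 - ((4*W)*l + W/(-2))² = 2 - (4*W*l + W*(-½))² = 2 - (4*W*l - W/2)² = 2 - (-W/2 + 4*W*l)²)
1/(-3740 + (-4315 - p(68, -1))) = 1/(-3740 + (-4315 - (2 - ¼*68²*(-1 + 8*(-1))²))) = 1/(-3740 + (-4315 - (2 - ¼*4624*(-1 - 8)²))) = 1/(-3740 + (-4315 - (2 - ¼*4624*(-9)²))) = 1/(-3740 + (-4315 - (2 - ¼*4624*81))) = 1/(-3740 + (-4315 - (2 - 93636))) = 1/(-3740 + (-4315 - 1*(-93634))) = 1/(-3740 + (-4315 + 93634)) = 1/(-3740 + 89319) = 1/85579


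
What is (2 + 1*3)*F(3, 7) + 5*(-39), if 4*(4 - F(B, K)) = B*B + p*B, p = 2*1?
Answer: -775/4 ≈ -193.75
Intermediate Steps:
p = 2
F(B, K) = 4 - B/2 - B²/4 (F(B, K) = 4 - (B*B + 2*B)/4 = 4 - (B² + 2*B)/4 = 4 + (-B/2 - B²/4) = 4 - B/2 - B²/4)
(2 + 1*3)*F(3, 7) + 5*(-39) = (2 + 1*3)*(4 - ½*3 - ¼*3²) + 5*(-39) = (2 + 3)*(4 - 3/2 - ¼*9) - 195 = 5*(4 - 3/2 - 9/4) - 195 = 5*(¼) - 195 = 5/4 - 195 = -775/4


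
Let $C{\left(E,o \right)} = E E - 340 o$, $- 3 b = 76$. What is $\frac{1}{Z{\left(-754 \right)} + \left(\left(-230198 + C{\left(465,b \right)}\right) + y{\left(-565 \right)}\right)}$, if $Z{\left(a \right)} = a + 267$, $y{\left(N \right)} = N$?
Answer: $- \frac{3}{19235} \approx -0.00015597$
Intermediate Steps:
$b = - \frac{76}{3}$ ($b = \left(- \frac{1}{3}\right) 76 = - \frac{76}{3} \approx -25.333$)
$C{\left(E,o \right)} = E^{2} - 340 o$
$Z{\left(a \right)} = 267 + a$
$\frac{1}{Z{\left(-754 \right)} + \left(\left(-230198 + C{\left(465,b \right)}\right) + y{\left(-565 \right)}\right)} = \frac{1}{\left(267 - 754\right) - \frac{17774}{3}} = \frac{1}{-487 + \left(\left(-230198 + \left(216225 + \frac{25840}{3}\right)\right) - 565\right)} = \frac{1}{-487 + \left(\left(-230198 + \frac{674515}{3}\right) - 565\right)} = \frac{1}{-487 - \frac{17774}{3}} = \frac{1}{- \frac{19235}{3}} = - \frac{3}{19235}$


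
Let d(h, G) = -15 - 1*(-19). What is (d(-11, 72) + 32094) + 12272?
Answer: 44370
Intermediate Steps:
d(h, G) = 4 (d(h, G) = -15 + 19 = 4)
(d(-11, 72) + 32094) + 12272 = (4 + 32094) + 12272 = 32098 + 12272 = 44370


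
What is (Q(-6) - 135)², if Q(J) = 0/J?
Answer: 18225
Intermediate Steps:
Q(J) = 0
(Q(-6) - 135)² = (0 - 135)² = (-135)² = 18225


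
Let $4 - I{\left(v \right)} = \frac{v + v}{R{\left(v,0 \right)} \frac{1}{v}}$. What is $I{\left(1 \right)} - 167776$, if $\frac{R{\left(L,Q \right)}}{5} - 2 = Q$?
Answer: $- \frac{838861}{5} \approx -1.6777 \cdot 10^{5}$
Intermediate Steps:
$R{\left(L,Q \right)} = 10 + 5 Q$
$I{\left(v \right)} = 4 - \frac{v^{2}}{5}$ ($I{\left(v \right)} = 4 - \frac{v + v}{\left(10 + 5 \cdot 0\right) \frac{1}{v}} = 4 - \frac{2 v}{\left(10 + 0\right) \frac{1}{v}} = 4 - \frac{2 v}{10 \frac{1}{v}} = 4 - 2 v \frac{v}{10} = 4 - \frac{v^{2}}{5}$)
$I{\left(1 \right)} - 167776 = \left(4 - \frac{1^{2}}{5}\right) - 167776 = \left(4 - \frac{1}{5}\right) - 167776 = \frac{19}{5} - 167776 = - \frac{838861}{5}$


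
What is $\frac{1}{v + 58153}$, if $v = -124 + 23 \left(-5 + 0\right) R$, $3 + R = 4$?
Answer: $\frac{1}{57914} \approx 1.7267 \cdot 10^{-5}$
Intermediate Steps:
$R = 1$ ($R = -3 + 4 = 1$)
$v = -239$ ($v = -124 + 23 \left(-5 + 0\right) 1 = -124 + 23 \left(\left(-5\right) 1\right) = -124 + 23 \left(-5\right) = -124 - 115 = -239$)
$\frac{1}{v + 58153} = \frac{1}{-239 + 58153} = \frac{1}{57914}$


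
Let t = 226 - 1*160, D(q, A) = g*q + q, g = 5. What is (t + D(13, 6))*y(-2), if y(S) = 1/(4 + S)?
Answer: 72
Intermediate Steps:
D(q, A) = 6*q (D(q, A) = 5*q + q = 6*q)
t = 66 (t = 226 - 160 = 66)
(t + D(13, 6))*y(-2) = (66 + 6*13)/(4 - 2) = (66 + 78)/2 = 144*(½) = 72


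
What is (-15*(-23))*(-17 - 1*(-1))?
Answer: -5520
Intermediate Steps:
(-15*(-23))*(-17 - 1*(-1)) = 345*(-17 + 1) = 345*(-16) = -5520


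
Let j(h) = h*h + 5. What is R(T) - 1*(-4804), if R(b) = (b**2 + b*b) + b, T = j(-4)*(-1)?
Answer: 5665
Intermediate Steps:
j(h) = 5 + h**2 (j(h) = h**2 + 5 = 5 + h**2)
T = -21 (T = (5 + (-4)**2)*(-1) = (5 + 16)*(-1) = 21*(-1) = -21)
R(b) = b + 2*b**2 (R(b) = (b**2 + b**2) + b = 2*b**2 + b = b + 2*b**2)
R(T) - 1*(-4804) = -21*(1 + 2*(-21)) - 1*(-4804) = -21*(1 - 42) + 4804 = -21*(-41) + 4804 = 861 + 4804 = 5665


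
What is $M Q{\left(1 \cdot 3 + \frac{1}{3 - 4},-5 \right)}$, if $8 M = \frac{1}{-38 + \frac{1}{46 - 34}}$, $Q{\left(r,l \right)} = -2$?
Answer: $\frac{3}{455} \approx 0.0065934$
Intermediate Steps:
$M = - \frac{3}{910}$ ($M = \frac{1}{8 \left(-38 + \frac{1}{46 - 34}\right)} = \frac{1}{8 \left(-38 + \frac{1}{12}\right)} = \frac{1}{8 \left(- \frac{455}{12}\right)} = \frac{1}{8} \left(- \frac{12}{455}\right) = - \frac{3}{910} \approx -0.0032967$)
$M Q{\left(1 \cdot 3 + \frac{1}{3 - 4},-5 \right)} = \left(- \frac{3}{910}\right) \left(-2\right) = \frac{3}{455}$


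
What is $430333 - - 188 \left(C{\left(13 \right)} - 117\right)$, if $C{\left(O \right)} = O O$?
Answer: $440109$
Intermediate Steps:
$C{\left(O \right)} = O^{2}$
$430333 - - 188 \left(C{\left(13 \right)} - 117\right) = 430333 - - 188 \left(13^{2} - 117\right) = 430333 - - 188 \left(169 - 117\right) = 430333 - \left(-188\right) 52 = 430333 - -9776 = 430333 + 9776 = 440109$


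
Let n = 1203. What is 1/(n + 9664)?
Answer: 1/10867 ≈ 9.2022e-5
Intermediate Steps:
1/(n + 9664) = 1/(1203 + 9664) = 1/10867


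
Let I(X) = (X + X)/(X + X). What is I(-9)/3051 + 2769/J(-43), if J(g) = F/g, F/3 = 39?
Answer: -3104900/3051 ≈ -1017.7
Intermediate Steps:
F = 117 (F = 3*39 = 117)
I(X) = 1 (I(X) = (2*X)/((2*X)) = (2*X)*(1/(2*X)) = 1)
J(g) = 117/g
I(-9)/3051 + 2769/J(-43) = 1/3051 + 2769/((117/(-43))) = 1*(1/3051) + 2769/((117*(-1/43))) = 1/3051 + 2769/(-117/43) = 1/3051 + 2769*(-43/117) = 1/3051 - 3053/3 = -3104900/3051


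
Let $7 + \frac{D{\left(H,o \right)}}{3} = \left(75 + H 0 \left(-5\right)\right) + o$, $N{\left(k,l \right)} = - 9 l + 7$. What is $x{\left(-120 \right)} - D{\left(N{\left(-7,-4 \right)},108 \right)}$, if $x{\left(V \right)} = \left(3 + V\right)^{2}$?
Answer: $13161$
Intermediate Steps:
$N{\left(k,l \right)} = 7 - 9 l$
$D{\left(H,o \right)} = 204 + 3 o$ ($D{\left(H,o \right)} = -21 + 3 \left(\left(75 + H 0 \left(-5\right)\right) + o\right) = -21 + 3 \left(\left(75 + 0 \left(-5\right)\right) + o\right) = -21 + 3 \left(\left(75 + 0\right) + o\right) = -21 + 3 \left(75 + o\right) = -21 + \left(225 + 3 o\right) = 204 + 3 o$)
$x{\left(-120 \right)} - D{\left(N{\left(-7,-4 \right)},108 \right)} = \left(3 - 120\right)^{2} - \left(204 + 3 \cdot 108\right) = \left(-117\right)^{2} - \left(204 + 324\right) = 13689 - 528 = 13161$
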